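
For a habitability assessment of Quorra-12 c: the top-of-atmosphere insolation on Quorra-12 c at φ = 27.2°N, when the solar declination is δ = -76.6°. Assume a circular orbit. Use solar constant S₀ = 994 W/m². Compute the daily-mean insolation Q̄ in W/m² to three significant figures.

Q̄ ≈ 0.00 W/m²

cos H₀ = −tan(+27.2°) tan(-76.600°) = 2.1573 ≥ 1 ⇒ polar night, H₀ = 0 and Q̄ = 0.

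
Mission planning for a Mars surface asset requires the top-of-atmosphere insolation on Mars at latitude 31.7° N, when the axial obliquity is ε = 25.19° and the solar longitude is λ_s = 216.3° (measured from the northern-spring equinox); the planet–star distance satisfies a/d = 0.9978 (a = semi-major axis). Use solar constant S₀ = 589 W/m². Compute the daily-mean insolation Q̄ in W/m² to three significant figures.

Solar declination: sin δ = sin ε · sin λ_s = sin 25.19° × sin 216.3° = -0.25197, so δ = -14.594°.
cos H₀ = −tan(+31.7°) tan(-14.594°) = 0.1608, H₀ = 1.4093 rad.
Bracket: H₀ sin φ sin δ + cos φ cos δ sin H₀ = 1.4093×0.52547×-0.25197 + 0.85081×0.96773×0.98699 = -0.186595 + 0.812643 = 0.626048.
Inverse-square distance factor (a/d)² = 0.9978² = 0.995605.
Q̄ = (S₀/π) × 0.995605 × [bracket] = (589/π) × 0.995605 × 0.626048 = 116.9 W/m².

Q̄ ≈ 117 W/m²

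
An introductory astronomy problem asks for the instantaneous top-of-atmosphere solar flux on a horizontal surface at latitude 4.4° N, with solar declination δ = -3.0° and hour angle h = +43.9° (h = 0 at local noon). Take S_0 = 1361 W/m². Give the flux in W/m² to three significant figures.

cos θ_z = sin ϕ sin δ + cos ϕ cos δ cos h = -0.004015 + 0.717443 = 0.713428.
Flux = S_0 · cos θ_z = 1361 × 0.713428 = 971.0 W/m².

971 W/m²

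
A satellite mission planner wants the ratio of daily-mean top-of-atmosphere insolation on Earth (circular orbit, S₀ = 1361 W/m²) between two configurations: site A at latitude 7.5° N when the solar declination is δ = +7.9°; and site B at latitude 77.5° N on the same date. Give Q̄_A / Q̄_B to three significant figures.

Q̄_A / Q̄_B ≈ 2.16

— Configuration A (φ=+7.5°):
cos H₀ = −tan(+7.5°) tan(+7.900°) = -0.0183, H₀ = 1.5891 rad.
Bracket: H₀ sin φ sin δ + cos φ cos δ sin H₀ = 1.5891×0.13053×0.13744 + 0.99144×0.99051×0.99983 = 0.028509 + 0.981864 = 1.010373.
Q̄ = (S₀/π) × [bracket] = (1361/π) × 1.010373 = 437.71 W/m².
— Configuration B (φ=+77.5°):
cos H₀ = −tan(+77.5°) tan(+7.900°) = -0.6259, H₀ = 2.2471 rad.
Bracket: H₀ sin φ sin δ + cos φ cos δ sin H₀ = 2.2471×0.97630×0.13744 + 0.21644×0.99051×0.77989 = 0.301522 + 0.167197 = 0.468719.
Q̄ = (S₀/π) × [bracket] = (1361/π) × 0.468719 = 203.06 W/m².
Ratio Q̄_A / Q̄_B = 437.71 / 203.06 = 2.156.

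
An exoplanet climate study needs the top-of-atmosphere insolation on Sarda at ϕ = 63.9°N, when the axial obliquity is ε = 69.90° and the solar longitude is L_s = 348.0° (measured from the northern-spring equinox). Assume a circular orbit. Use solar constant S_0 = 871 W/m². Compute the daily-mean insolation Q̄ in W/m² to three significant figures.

Q̄ ≈ 53.3 W/m²

Solar declination: sin δ = sin ε · sin L_s = sin 69.90° × sin 348.0° = -0.19525, so δ = -11.259°.
cos h₀ = −tan(+63.9°) tan(-11.259°) = 0.4064, h₀ = 1.1523 rad.
Bracket: h₀ sin ϕ sin δ + cos ϕ cos δ sin h₀ = 1.1523×0.89803×-0.19525 + 0.43994×0.98075×0.91371 = -0.202045 + 0.394240 = 0.192195.
Q̄ = (S_0/π) × [bracket] = (871/π) × 0.192195 = 53.29 W/m².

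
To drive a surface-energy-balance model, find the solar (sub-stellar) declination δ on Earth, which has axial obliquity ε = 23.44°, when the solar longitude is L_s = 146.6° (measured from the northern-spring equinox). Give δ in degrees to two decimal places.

sin δ = sin ε · sin L_s = sin 23.44° × sin 146.6° = 0.218975.
δ = arcsin(0.218975) = +12.65°.

δ = +12.65°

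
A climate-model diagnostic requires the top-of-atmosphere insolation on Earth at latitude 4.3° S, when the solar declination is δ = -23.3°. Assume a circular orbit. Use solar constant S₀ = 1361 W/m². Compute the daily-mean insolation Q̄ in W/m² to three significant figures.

Q̄ ≈ 417 W/m²

cos H₀ = −tan(-4.3°) tan(-23.300°) = -0.0324, H₀ = 1.6032 rad.
Bracket: H₀ sin φ sin δ + cos φ cos δ sin H₀ = 1.6032×-0.07498×-0.39555 + 0.99719×0.91845×0.99948 = 0.047548 + 0.915393 = 0.962941.
Q̄ = (S₀/π) × [bracket] = (1361/π) × 0.962941 = 417.2 W/m².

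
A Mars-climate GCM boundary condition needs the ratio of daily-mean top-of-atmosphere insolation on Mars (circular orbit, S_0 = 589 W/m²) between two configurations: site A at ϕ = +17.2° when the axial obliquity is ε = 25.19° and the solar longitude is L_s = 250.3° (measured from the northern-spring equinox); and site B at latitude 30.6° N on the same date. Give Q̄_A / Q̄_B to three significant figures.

— Configuration A (ϕ=+17.2°):
Solar declination: sin δ = sin ε · sin L_s = sin 25.19° × sin 250.3° = -0.40071, so δ = -23.623°.
cos h₀ = −tan(+17.2°) tan(-23.623°) = 0.1354, h₀ = 1.4350 rad.
Bracket: h₀ sin ϕ sin δ + cos ϕ cos δ sin h₀ = 1.4350×0.29571×-0.40071 + 0.95528×0.91620×0.99079 = -0.170039 + 0.867167 = 0.697128.
Q̄ = (S_0/π) × [bracket] = (589/π) × 0.697128 = 130.70 W/m².
— Configuration B (ϕ=+30.6°):
cos h₀ = −tan(+30.6°) tan(-23.623°) = 0.2587, h₀ = 1.3092 rad.
Bracket: h₀ sin ϕ sin δ + cos ϕ cos δ sin h₀ = 1.3092×0.50904×-0.40071 + 0.86074×0.91620×0.96597 = -0.267047 + 0.761774 = 0.494727.
Q̄ = (S_0/π) × [bracket] = (589/π) × 0.494727 = 92.754 W/m².
Ratio Q̄_A / Q̄_B = 130.70 / 92.754 = 1.409.

Q̄_A / Q̄_B ≈ 1.41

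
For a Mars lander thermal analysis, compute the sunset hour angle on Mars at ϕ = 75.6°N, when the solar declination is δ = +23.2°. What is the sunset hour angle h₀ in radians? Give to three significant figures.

Sunrise equation: cos h₀ = −tan ϕ · tan δ = -1.6693 ≤ −1, so the Sun never sets (polar day) and h₀ = π.

h₀ = 3.14 rad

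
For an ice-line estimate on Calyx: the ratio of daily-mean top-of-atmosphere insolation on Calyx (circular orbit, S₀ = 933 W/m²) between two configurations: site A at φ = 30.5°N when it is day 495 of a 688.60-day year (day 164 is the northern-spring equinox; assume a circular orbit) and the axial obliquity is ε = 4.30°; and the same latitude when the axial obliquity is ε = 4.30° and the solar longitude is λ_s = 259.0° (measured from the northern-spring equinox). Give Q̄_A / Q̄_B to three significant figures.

Q̄_A / Q̄_B ≈ 1.08

— Configuration A (φ=+30.5°):
Solar longitude: λ_s = 360° × (495 − 164)/688.60 = 173.047°.
sin δ = sin 4.30° × sin 173.047° = 0.00908, so δ = +0.520°.
cos H₀ = −tan(+30.5°) tan(+0.520°) = -0.0053, H₀ = 1.5761 rad.
Bracket: H₀ sin φ sin δ + cos φ cos δ sin H₀ = 1.5761×0.50754×0.00908 + 0.86163×0.99996×0.99999 = 0.007263 + 0.861587 = 0.868850.
Q̄ = (S₀/π) × [bracket] = (933/π) × 0.868850 = 258.03 W/m².
— Configuration B (φ=+30.5°):
Solar declination: sin δ = sin ε · sin λ_s = sin 4.30° × sin 259.0° = -0.07360, so δ = -4.221°.
cos H₀ = −tan(+30.5°) tan(-4.221°) = 0.0435, H₀ = 1.5273 rad.
Bracket: H₀ sin φ sin δ + cos φ cos δ sin H₀ = 1.5273×0.50754×-0.07360 + 0.86163×0.99729×0.99905 = -0.057052 + 0.858479 = 0.801427.
Q̄ = (S₀/π) × [bracket] = (933/π) × 0.801427 = 238.01 W/m².
Ratio Q̄_A / Q̄_B = 258.03 / 238.01 = 1.084.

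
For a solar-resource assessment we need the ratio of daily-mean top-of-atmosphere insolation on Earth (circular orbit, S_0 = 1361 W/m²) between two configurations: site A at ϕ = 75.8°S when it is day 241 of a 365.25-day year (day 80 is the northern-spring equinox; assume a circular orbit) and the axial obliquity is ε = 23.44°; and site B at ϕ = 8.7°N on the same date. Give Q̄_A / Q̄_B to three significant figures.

Q̄_A / Q̄_B ≈ 0.0635

— Configuration A (ϕ=-75.8°):
Solar longitude: L_s = 360° × (241 − 80)/365.25 = 158.686°.
sin δ = sin 23.44° × sin 158.686° = 0.14459, so δ = +8.313°.
cos h₀ = −tan(-75.8°) tan(+8.313°) = 0.5775, h₀ = 0.9552 rad.
Bracket: h₀ sin ϕ sin δ + cos ϕ cos δ sin h₀ = 0.9552×-0.96945×0.14459 + 0.24531×0.98949×0.81641 = -0.133893 + 0.198169 = 0.064276.
Q̄ = (S_0/π) × [bracket] = (1361/π) × 0.064276 = 27.846 W/m².
— Configuration B (ϕ=+8.7°):
cos h₀ = −tan(+8.7°) tan(+8.313°) = -0.0224, h₀ = 1.5932 rad.
Bracket: h₀ sin ϕ sin δ + cos ϕ cos δ sin h₀ = 1.5932×0.15126×0.14459 + 0.98849×0.98949×0.99975 = 0.034844 + 0.977856 = 1.012700.
Q̄ = (S_0/π) × [bracket] = (1361/π) × 1.012700 = 438.72 W/m².
Ratio Q̄_A / Q̄_B = 27.846 / 438.72 = 0.06347.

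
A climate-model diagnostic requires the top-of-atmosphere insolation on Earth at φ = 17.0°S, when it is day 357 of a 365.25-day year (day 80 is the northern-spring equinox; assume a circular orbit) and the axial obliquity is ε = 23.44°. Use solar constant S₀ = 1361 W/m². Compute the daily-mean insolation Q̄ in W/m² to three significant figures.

Solar longitude: λ_s = 360° × (357 − 80)/365.25 = 273.018°.
sin δ = sin 23.44° × sin 273.018° = -0.39724, so δ = -23.406°.
cos H₀ = −tan(-17.0°) tan(-23.406°) = -0.1323, H₀ = 1.7035 rad.
Bracket: H₀ sin φ sin δ + cos φ cos δ sin H₀ = 1.7035×-0.29237×-0.39724 + 0.95630×0.91772×0.99120 = 0.197846 + 0.869893 = 1.067739.
Q̄ = (S₀/π) × [bracket] = (1361/π) × 1.067739 = 462.6 W/m².

Q̄ ≈ 463 W/m²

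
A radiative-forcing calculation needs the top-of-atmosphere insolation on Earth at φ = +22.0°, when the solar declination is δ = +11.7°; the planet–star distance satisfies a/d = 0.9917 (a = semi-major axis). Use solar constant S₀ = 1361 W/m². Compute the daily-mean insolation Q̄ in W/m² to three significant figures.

cos H₀ = −tan(+22.0°) tan(+11.700°) = -0.0837, H₀ = 1.6546 rad.
Bracket: H₀ sin φ sin δ + cos φ cos δ sin H₀ = 1.6546×0.37461×0.20279 + 0.92718×0.97922×0.99649 = 0.125695 + 0.904726 = 1.030421.
Inverse-square distance factor (a/d)² = 0.9917² = 0.983469.
Q̄ = (S₀/π) × 0.983469 × [bracket] = (1361/π) × 0.983469 × 1.030421 = 439.0 W/m².

Q̄ ≈ 439 W/m²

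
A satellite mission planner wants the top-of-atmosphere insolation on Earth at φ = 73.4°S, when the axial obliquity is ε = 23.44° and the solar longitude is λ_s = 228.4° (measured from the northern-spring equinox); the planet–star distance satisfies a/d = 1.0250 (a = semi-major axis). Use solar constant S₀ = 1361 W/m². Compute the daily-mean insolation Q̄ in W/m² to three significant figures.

Q̄ ≈ 408 W/m²

Solar declination: sin δ = sin ε · sin λ_s = sin 23.44° × sin 228.4° = -0.29747, so δ = -17.305°.
cos H₀ = −tan(-73.4°) tan(-17.305°) = -1.0451 ≤ −1 ⇒ polar day, H₀ = π.
Bracket: H₀ sin φ sin δ + cos φ cos δ sin H₀ = 3.1416×-0.95832×-0.29747 + 0.28569×0.95473×0.00000 = 0.895580 + 0.000000 = 0.895580.
Inverse-square distance factor (a/d)² = 1.0250² = 1.050625.
Q̄ = (S₀/π) × 1.050625 × [bracket] = (1361/π) × 1.050625 × 0.895580 = 407.6 W/m².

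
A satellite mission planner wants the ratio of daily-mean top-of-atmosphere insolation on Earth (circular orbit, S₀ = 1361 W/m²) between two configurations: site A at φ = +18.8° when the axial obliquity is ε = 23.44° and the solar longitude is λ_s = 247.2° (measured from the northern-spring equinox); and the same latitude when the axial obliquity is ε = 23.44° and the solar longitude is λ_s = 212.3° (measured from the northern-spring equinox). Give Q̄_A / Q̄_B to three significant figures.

— Configuration A (φ=+18.8°):
Solar declination: sin δ = sin ε · sin λ_s = sin 23.44° × sin 247.2° = -0.36671, so δ = -21.513°.
cos H₀ = −tan(+18.8°) tan(-21.513°) = 0.1342, H₀ = 1.4362 rad.
Bracket: H₀ sin φ sin δ + cos φ cos δ sin H₀ = 1.4362×0.32227×-0.36671 + 0.94665×0.93034×0.99096 = -0.169730 + 0.872745 = 0.703015.
Q̄ = (S₀/π) × [bracket] = (1361/π) × 0.703015 = 304.56 W/m².
— Configuration B (φ=+18.8°):
Solar declination: sin δ = sin ε · sin λ_s = sin 23.44° × sin 212.3° = -0.21256, so δ = -12.272°.
cos H₀ = −tan(+18.8°) tan(-12.272°) = 0.0741, H₀ = 1.4967 rad.
Bracket: H₀ sin φ sin δ + cos φ cos δ sin H₀ = 1.4967×0.32227×-0.21256 + 0.94665×0.97715×0.99725 = -0.102527 + 0.922475 = 0.819948.
Q̄ = (S₀/π) × [bracket] = (1361/π) × 0.819948 = 355.22 W/m².
Ratio Q̄_A / Q̄_B = 304.56 / 355.22 = 0.8574.

Q̄_A / Q̄_B ≈ 0.857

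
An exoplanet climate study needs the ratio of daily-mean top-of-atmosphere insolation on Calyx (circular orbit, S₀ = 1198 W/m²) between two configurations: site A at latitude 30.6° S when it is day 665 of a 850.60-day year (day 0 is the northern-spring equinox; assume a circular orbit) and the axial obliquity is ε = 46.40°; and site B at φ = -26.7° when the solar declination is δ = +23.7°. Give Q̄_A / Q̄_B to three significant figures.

— Configuration A (φ=-30.6°):
Solar longitude: λ_s = 360° × (665 − 0)/850.60 = 281.448°.
sin δ = sin 46.40° × sin 281.448° = -0.70976, so δ = -45.216°.
cos H₀ = −tan(-30.6°) tan(-45.216°) = -0.5959, H₀ = 2.2091 rad.
Bracket: H₀ sin φ sin δ + cos φ cos δ sin H₀ = 2.2091×-0.50904×-0.70976 + 0.86074×0.70444×0.80308 = 0.798140 + 0.486939 = 1.285079.
Q̄ = (S₀/π) × [bracket] = (1198/π) × 1.285079 = 490.05 W/m².
— Configuration B (φ=-26.7°):
cos H₀ = −tan(-26.7°) tan(+23.700°) = 0.2208, H₀ = 1.3482 rad.
Bracket: H₀ sin φ sin δ + cos φ cos δ sin H₀ = 1.3482×-0.44932×0.40195 + 0.89337×0.91566×0.97532 = -0.243491 + 0.797834 = 0.554343.
Q̄ = (S₀/π) × [bracket] = (1198/π) × 0.554343 = 211.39 W/m².
Ratio Q̄_A / Q̄_B = 490.05 / 211.39 = 2.318.

Q̄_A / Q̄_B ≈ 2.32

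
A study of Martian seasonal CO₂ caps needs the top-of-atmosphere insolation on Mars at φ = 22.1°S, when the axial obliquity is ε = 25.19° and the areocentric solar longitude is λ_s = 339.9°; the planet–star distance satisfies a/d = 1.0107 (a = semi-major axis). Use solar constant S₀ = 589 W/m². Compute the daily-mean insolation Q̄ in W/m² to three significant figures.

sin δ = sin 25.19° × sin 339.9° = -0.14627, so δ = -8.411°.
cos H₀ = −tan(-22.1°) tan(-8.411°) = -0.0600, H₀ = 1.6309 rad.
Bracket: H₀ sin φ sin δ + cos φ cos δ sin H₀ = 1.6309×-0.37622×-0.14627 + 0.92653×0.98924×0.99820 = 0.089748 + 0.914911 = 1.004659.
Inverse-square distance factor (a/d)² = 1.0107² = 1.021514.
Q̄ = (S₀/π) × 1.021514 × [bracket] = (589/π) × 1.021514 × 1.004659 = 192.4 W/m².

Q̄ ≈ 192 W/m²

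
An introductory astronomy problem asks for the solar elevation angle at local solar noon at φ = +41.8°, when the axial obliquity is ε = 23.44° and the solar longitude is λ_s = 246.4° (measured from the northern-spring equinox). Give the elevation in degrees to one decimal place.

Solar declination: sin δ = sin ε · sin λ_s = sin 23.44° × sin 246.4° = -0.36452, so δ = -21.378°.
At local noon the hour angle is zero, so the zenith angle equals |φ − δ| = |+41.8° − (-21.378°)| = 63.178°.
Elevation = 90° − 63.178° = 26.8°.

26.8°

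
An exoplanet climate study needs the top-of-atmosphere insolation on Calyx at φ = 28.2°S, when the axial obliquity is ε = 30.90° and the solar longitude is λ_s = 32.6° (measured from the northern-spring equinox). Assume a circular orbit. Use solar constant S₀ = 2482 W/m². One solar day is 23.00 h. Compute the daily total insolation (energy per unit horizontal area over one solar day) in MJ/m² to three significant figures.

Solar declination: sin δ = sin ε · sin λ_s = sin 30.90° × sin 32.6° = 0.27668, so δ = +16.062°.
cos H₀ = −tan(-28.2°) tan(+16.062°) = 0.1544, H₀ = 1.4158 rad.
Bracket: H₀ sin φ sin δ + cos φ cos δ sin H₀ = 1.4158×-0.47255×0.27668 + 0.88130×0.96096×0.98801 = -0.185109 + 0.836740 = 0.651631.
Q̄ = (S₀/π) × [bracket] = (2482/π) × 0.651631 = 514.82 W/m².
Daily total = Q̄ × 23.00 h × 3600 s/h = 514.82 × 23.00 × 3600 / 10⁶ = 42.63 MJ/m².

42.6 MJ/m²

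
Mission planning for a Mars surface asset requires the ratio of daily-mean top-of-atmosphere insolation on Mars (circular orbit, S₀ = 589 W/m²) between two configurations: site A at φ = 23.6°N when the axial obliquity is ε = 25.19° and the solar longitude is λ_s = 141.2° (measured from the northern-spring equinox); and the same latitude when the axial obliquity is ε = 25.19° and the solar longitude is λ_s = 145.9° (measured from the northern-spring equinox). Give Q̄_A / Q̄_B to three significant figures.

— Configuration A (φ=+23.6°):
Solar declination: sin δ = sin ε · sin λ_s = sin 25.19° × sin 141.2° = 0.26670, so δ = +15.468°.
cos H₀ = −tan(+23.6°) tan(+15.468°) = -0.1209, H₀ = 1.6920 rad.
Bracket: H₀ sin φ sin δ + cos φ cos δ sin H₀ = 1.6920×0.40035×0.26670 + 0.91636×0.96378×0.99267 = 0.180660 + 0.876696 = 1.057356.
Q̄ = (S₀/π) × [bracket] = (589/π) × 1.057356 = 198.24 W/m².
— Configuration B (φ=+23.6°):
Solar declination: sin δ = sin ε · sin λ_s = sin 25.19° × sin 145.9° = 0.23862, so δ = +13.805°.
cos H₀ = −tan(+23.6°) tan(+13.805°) = -0.1074, H₀ = 1.6784 rad.
Bracket: H₀ sin φ sin δ + cos φ cos δ sin H₀ = 1.6784×0.40035×0.23862 + 0.91636×0.97111×0.99422 = 0.160340 + 0.884743 = 1.045083.
Q̄ = (S₀/π) × [bracket] = (589/π) × 1.045083 = 195.94 W/m².
Ratio Q̄_A / Q̄_B = 198.24 / 195.94 = 1.012.

Q̄_A / Q̄_B ≈ 1.01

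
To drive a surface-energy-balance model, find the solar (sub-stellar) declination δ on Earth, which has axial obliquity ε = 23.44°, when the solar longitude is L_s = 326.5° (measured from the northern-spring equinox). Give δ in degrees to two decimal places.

δ = -12.68°

sin δ = sin ε · sin L_s = sin 23.44° × sin 326.5° = -0.219554.
δ = arcsin(-0.219554) = -12.68°.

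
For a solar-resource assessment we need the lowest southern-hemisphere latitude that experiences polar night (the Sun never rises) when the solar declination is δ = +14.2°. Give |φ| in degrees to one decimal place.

|φ| = 75.8°

Polar night requires cos H₀ = −tan φ tan δ ≥ 1, i.e. tan φ tan δ ≤ −1.
The boundary is |tan φ| · |tan δ| = 1, so |φ| = 90° − |δ| = 90° − 14.2° = 75.8° in the southern hemisphere.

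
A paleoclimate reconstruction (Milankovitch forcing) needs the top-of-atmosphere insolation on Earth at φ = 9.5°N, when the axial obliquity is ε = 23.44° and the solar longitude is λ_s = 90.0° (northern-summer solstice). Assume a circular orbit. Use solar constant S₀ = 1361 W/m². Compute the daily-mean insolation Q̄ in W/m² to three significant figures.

Q̄ ≈ 438 W/m²

Solar declination: sin δ = sin ε · sin λ_s = sin 23.44° × sin 90.0° = 0.39779, so δ = +23.440°.
cos H₀ = −tan(+9.5°) tan(+23.440°) = -0.0726, H₀ = 1.6434 rad.
Bracket: H₀ sin φ sin δ + cos φ cos δ sin H₀ = 1.6434×0.16505×0.39779 + 0.98629×0.91748×0.99736 = 0.107898 + 0.902512 = 1.010410.
Q̄ = (S₀/π) × [bracket] = (1361/π) × 1.010410 = 437.7 W/m².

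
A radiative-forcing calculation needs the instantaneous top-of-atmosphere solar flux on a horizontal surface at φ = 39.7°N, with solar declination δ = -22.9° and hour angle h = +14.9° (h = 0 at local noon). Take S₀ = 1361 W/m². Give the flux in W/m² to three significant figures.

594 W/m²

cos θ_z = sin φ sin δ + cos φ cos δ cos h = -0.248560 + 0.684928 = 0.436368.
Flux = S₀ · cos θ_z = 1361 × 0.436368 = 593.9 W/m².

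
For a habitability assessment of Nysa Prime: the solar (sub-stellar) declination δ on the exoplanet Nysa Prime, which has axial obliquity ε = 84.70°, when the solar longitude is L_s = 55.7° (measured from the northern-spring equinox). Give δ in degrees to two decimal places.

δ = +55.34°

sin δ = sin ε · sin L_s = sin 84.70° × sin 55.7° = 0.822566.
δ = arcsin(0.822566) = +55.34°.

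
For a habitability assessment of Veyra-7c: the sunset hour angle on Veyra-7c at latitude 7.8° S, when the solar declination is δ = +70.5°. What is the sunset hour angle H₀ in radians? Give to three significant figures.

cos H₀ = −tan φ · tan δ = −tan(-7.8°) × tan(+70.500°) = 0.3868, so H₀ = 1.1736 rad = 67.24°.

H₀ = 1.17 rad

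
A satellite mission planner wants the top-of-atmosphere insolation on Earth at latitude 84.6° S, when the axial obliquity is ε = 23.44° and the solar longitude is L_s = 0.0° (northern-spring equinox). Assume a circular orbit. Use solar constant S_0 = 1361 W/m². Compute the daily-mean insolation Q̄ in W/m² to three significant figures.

Solar declination: sin δ = sin ε · sin L_s = sin 23.44° × sin 0.0° = 0.00000, so δ = +0.000°.
cos h₀ = −tan(-84.6°) tan(+0.000°) = 0.0000, h₀ = 1.5708 rad.
Bracket: h₀ sin ϕ sin δ + cos ϕ cos δ sin h₀ = 1.5708×-0.99556×0.00000 + 0.09411×1.00000×1.00000 = -0.000000 + 0.094110 = 0.094110.
Q̄ = (S_0/π) × [bracket] = (1361/π) × 0.094110 = 40.77 W/m².

Q̄ ≈ 40.8 W/m²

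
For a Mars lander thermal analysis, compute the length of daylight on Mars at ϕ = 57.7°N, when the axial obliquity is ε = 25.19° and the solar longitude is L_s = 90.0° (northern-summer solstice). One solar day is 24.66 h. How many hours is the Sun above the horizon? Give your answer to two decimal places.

Solar declination: sin δ = sin ε · sin L_s = sin 25.19° × sin 90.0° = 0.42562, so δ = +25.190°.
cos h₀ = −tan ϕ · tan δ = −tan(+57.7°) × tan(+25.190°) = -0.7440, so h₀ = 2.4099 rad = 138.08°.
Daylight = 2h₀/(2π) × 24.66 h = (2.4099/π) × 24.66 = 18.92 h.

18.92 h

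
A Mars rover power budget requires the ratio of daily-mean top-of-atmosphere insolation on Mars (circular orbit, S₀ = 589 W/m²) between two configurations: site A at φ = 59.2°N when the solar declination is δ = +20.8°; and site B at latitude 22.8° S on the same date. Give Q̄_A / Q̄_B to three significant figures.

Q̄_A / Q̄_B ≈ 1.61

— Configuration A (φ=+59.2°):
cos H₀ = −tan(+59.2°) tan(+20.800°) = -0.6372, H₀ = 2.2617 rad.
Bracket: H₀ sin φ sin δ + cos φ cos δ sin H₀ = 2.2617×0.85896×0.35511 + 0.51204×0.93483×0.77068 = 0.689876 + 0.368902 = 1.058778.
Q̄ = (S₀/π) × [bracket] = (589/π) × 1.058778 = 198.50 W/m².
— Configuration B (φ=-22.8°):
cos H₀ = −tan(-22.8°) tan(+20.800°) = 0.1597, H₀ = 1.4104 rad.
Bracket: H₀ sin φ sin δ + cos φ cos δ sin H₀ = 1.4104×-0.38752×0.35511 + 0.92186×0.93483×0.98717 = -0.194088 + 0.850726 = 0.656638.
Q̄ = (S₀/π) × [bracket] = (589/π) × 0.656638 = 123.11 W/m².
Ratio Q̄_A / Q̄_B = 198.50 / 123.11 = 1.612.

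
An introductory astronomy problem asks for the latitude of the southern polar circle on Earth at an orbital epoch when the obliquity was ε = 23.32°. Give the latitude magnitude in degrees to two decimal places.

The polar circle is the lowest latitude that experiences at least one full rotation of continuous darkness at the northern-summer solstice; it lies at |φ| = 90° − ε = 90° − 23.32° = 66.68°.

66.68°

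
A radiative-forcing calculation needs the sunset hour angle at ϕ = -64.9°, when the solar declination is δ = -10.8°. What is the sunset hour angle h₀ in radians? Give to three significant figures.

cos h₀ = −tan ϕ · tan δ = −tan(-64.9°) × tan(-10.800°) = -0.4072, so h₀ = 1.9902 rad = 114.03°.

h₀ = 1.99 rad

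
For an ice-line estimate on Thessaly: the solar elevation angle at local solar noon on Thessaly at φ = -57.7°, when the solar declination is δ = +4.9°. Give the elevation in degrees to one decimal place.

27.4°

At local noon the hour angle is zero, so the zenith angle equals |φ − δ| = |-57.7° − (+4.900°)| = 62.600°.
Elevation = 90° − 62.600° = 27.4°.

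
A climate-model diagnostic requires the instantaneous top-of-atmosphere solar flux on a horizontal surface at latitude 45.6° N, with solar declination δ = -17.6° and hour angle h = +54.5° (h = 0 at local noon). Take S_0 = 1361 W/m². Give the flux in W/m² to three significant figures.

cos θ_z = sin ϕ sin δ + cos ϕ cos δ cos h = -0.216035 + 0.387278 = 0.171243.
Flux = S_0 · cos θ_z = 1361 × 0.171243 = 233.1 W/m².

233 W/m²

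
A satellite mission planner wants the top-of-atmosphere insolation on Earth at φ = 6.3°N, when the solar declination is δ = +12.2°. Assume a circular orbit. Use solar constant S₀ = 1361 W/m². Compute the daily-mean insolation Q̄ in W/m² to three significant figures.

cos H₀ = −tan(+6.3°) tan(+12.200°) = -0.0239, H₀ = 1.5947 rad.
Bracket: H₀ sin φ sin δ + cos φ cos δ sin H₀ = 1.5947×0.10973×0.21132 + 0.99396×0.97742×0.99972 = 0.036978 + 0.971244 = 1.008222.
Q̄ = (S₀/π) × [bracket] = (1361/π) × 1.008222 = 436.8 W/m².

Q̄ ≈ 437 W/m²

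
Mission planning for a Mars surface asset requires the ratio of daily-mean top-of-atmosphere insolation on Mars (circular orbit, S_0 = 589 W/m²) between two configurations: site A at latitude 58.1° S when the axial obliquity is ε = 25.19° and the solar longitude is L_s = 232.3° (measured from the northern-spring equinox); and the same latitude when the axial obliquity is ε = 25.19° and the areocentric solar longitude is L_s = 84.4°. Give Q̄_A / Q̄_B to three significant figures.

— Configuration A (ϕ=-58.1°):
Solar declination: sin δ = sin ε · sin L_s = sin 25.19° × sin 232.3° = -0.33676, so δ = -19.680°.
cos h₀ = −tan(-58.1°) tan(-19.680°) = -0.5746, h₀ = 2.1829 rad.
Bracket: h₀ sin ϕ sin δ + cos ϕ cos δ sin h₀ = 2.1829×-0.84897×-0.33676 + 0.52844×0.94159×0.81844 = 0.624089 + 0.407234 = 1.031323.
Q̄ = (S_0/π) × [bracket] = (589/π) × 1.031323 = 193.36 W/m².
— Configuration B (ϕ=-58.1°):
sin δ = sin 25.19° × sin 84.4° = 0.42359, so δ = +25.061°.
cos h₀ = −tan(-58.1°) tan(+25.061°) = 0.7513, h₀ = 0.7208 rad.
Bracket: h₀ sin ϕ sin δ + cos ϕ cos δ sin h₀ = 0.7208×-0.84897×0.42359 + 0.52844×0.90585×0.66001 = -0.259211 + 0.315938 = 0.056727.
Q̄ = (S_0/π) × [bracket] = (589/π) × 0.056727 = 10.635 W/m².
Ratio Q̄_A / Q̄_B = 193.36 / 10.635 = 18.18.

Q̄_A / Q̄_B ≈ 18.2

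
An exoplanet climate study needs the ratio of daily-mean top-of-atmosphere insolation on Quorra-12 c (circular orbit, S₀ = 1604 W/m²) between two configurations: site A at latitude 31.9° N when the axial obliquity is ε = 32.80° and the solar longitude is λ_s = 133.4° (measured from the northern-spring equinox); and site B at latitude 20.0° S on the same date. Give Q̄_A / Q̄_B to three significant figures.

— Configuration A (φ=+31.9°):
Solar declination: sin δ = sin ε · sin λ_s = sin 32.80° × sin 133.4° = 0.39359, so δ = +23.178°.
cos H₀ = −tan(+31.9°) tan(+23.178°) = -0.2665, H₀ = 1.8406 rad.
Bracket: H₀ sin φ sin δ + cos φ cos δ sin H₀ = 1.8406×0.52844×0.39359 + 0.84897×0.91929×0.96384 = 0.382824 + 0.752229 = 1.135053.
Q̄ = (S₀/π) × [bracket] = (1604/π) × 1.135053 = 579.52 W/m².
— Configuration B (φ=-20.0°):
cos H₀ = −tan(-20.0°) tan(+23.178°) = 0.1558, H₀ = 1.4143 rad.
Bracket: H₀ sin φ sin δ + cos φ cos δ sin H₀ = 1.4143×-0.34202×0.39359 + 0.93969×0.91929×0.98778 = -0.190387 + 0.853291 = 0.662904.
Q̄ = (S₀/π) × [bracket] = (1604/π) × 0.662904 = 338.46 W/m².
Ratio Q̄_A / Q̄_B = 579.52 / 338.46 = 1.712.

Q̄_A / Q̄_B ≈ 1.71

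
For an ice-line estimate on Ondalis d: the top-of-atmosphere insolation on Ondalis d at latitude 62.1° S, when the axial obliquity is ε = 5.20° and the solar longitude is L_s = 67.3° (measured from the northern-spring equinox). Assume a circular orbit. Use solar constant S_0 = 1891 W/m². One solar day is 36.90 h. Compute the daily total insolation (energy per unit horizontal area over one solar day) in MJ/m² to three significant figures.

28.5 MJ/m²

Solar declination: sin δ = sin ε · sin L_s = sin 5.20° × sin 67.3° = 0.08361, so δ = +4.796°.
cos h₀ = −tan(-62.1°) tan(+4.796°) = 0.1585, h₀ = 1.4117 rad.
Bracket: h₀ sin ϕ sin δ + cos ϕ cos δ sin h₀ = 1.4117×-0.88377×0.08361 + 0.46793×0.99650×0.98736 = -0.104313 + 0.460398 = 0.356085.
Q̄ = (S_0/π) × [bracket] = (1891/π) × 0.356085 = 214.34 W/m².
Daily total = Q̄ × 36.90 h × 3600 s/h = 214.34 × 36.90 × 3600 / 10⁶ = 28.47 MJ/m².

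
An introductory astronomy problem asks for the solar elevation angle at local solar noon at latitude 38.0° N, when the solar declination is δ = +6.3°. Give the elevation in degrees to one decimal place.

58.3°

At local noon the hour angle is zero, so the zenith angle equals |φ − δ| = |+38.0° − (+6.300°)| = 31.700°.
Elevation = 90° − 31.700° = 58.3°.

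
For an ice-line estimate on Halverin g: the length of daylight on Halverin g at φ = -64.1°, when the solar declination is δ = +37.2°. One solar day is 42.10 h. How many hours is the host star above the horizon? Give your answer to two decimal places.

cos H₀ = −tan φ · tan δ = 1.5632 ≥ 1, so the host star never rises (polar night) and H₀ = 0.
Daylight = 2H₀/(2π) × 42.10 h = (0.0000/π) × 42.10 = 0.00 h.

0.00 h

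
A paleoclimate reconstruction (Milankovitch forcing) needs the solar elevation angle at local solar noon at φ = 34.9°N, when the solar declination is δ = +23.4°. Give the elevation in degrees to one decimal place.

At local noon the hour angle is zero, so the zenith angle equals |φ − δ| = |+34.9° − (+23.400°)| = 11.500°.
Elevation = 90° − 11.500° = 78.5°.

78.5°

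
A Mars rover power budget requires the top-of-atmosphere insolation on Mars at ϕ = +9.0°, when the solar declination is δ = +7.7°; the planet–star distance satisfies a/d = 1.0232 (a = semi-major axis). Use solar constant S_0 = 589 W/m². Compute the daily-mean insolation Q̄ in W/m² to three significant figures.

cos h₀ = −tan(+9.0°) tan(+7.700°) = -0.0214, h₀ = 1.5922 rad.
Bracket: h₀ sin ϕ sin δ + cos ϕ cos δ sin h₀ = 1.5922×0.15643×0.13399 + 0.98769×0.99098×0.99977 = 0.033373 + 0.978556 = 1.011929.
Inverse-square distance factor (a/d)² = 1.0232² = 1.046938.
Q̄ = (S_0/π) × 1.046938 × [bracket] = (589/π) × 1.046938 × 1.011929 = 198.6 W/m².

Q̄ ≈ 199 W/m²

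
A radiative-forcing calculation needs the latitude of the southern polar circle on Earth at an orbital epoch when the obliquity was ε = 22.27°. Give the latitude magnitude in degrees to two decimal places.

The polar circle is the lowest latitude that experiences at least one full rotation of continuous darkness at the northern-summer solstice; it lies at |ϕ| = 90° − ε = 90° − 22.27° = 67.73°.

67.73°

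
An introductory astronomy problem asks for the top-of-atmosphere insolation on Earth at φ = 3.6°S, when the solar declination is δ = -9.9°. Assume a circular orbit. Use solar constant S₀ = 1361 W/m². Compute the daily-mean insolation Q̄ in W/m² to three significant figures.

Q̄ ≈ 433 W/m²

cos H₀ = −tan(-3.6°) tan(-9.900°) = -0.0110, H₀ = 1.5818 rad.
Bracket: H₀ sin φ sin δ + cos φ cos δ sin H₀ = 1.5818×-0.06279×-0.17193 + 0.99803×0.98511×0.99994 = 0.017076 + 0.983110 = 1.000186.
Q̄ = (S₀/π) × [bracket] = (1361/π) × 1.000186 = 433.3 W/m².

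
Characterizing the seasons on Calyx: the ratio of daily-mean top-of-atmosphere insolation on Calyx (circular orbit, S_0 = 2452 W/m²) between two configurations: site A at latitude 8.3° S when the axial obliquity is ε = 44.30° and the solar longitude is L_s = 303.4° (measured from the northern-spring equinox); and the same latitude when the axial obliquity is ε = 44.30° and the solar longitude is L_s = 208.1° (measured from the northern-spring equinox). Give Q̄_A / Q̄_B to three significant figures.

— Configuration A (ϕ=-8.3°):
Solar declination: sin δ = sin ε · sin L_s = sin 44.30° × sin 303.4° = -0.58307, so δ = -35.667°.
cos h₀ = −tan(-8.3°) tan(-35.667°) = -0.1047, h₀ = 1.6757 rad.
Bracket: h₀ sin ϕ sin δ + cos ϕ cos δ sin h₀ = 1.6757×-0.14436×-0.58307 + 0.98953×0.81242×0.99450 = 0.141047 + 0.799492 = 0.940539.
Q̄ = (S_0/π) × [bracket] = (2452/π) × 0.940539 = 734.09 W/m².
— Configuration B (ϕ=-8.3°):
Solar declination: sin δ = sin ε · sin L_s = sin 44.30° × sin 208.1° = -0.32896, so δ = -19.206°.
cos h₀ = −tan(-8.3°) tan(-19.206°) = -0.0508, h₀ = 1.6216 rad.
Bracket: h₀ sin ϕ sin δ + cos ϕ cos δ sin h₀ = 1.6216×-0.14436×-0.32896 + 0.98953×0.94434×0.99871 = 0.077008 + 0.933247 = 1.010255.
Q̄ = (S_0/π) × [bracket] = (2452/π) × 1.010255 = 788.50 W/m².
Ratio Q̄_A / Q̄_B = 734.09 / 788.50 = 0.9310.

Q̄_A / Q̄_B ≈ 0.931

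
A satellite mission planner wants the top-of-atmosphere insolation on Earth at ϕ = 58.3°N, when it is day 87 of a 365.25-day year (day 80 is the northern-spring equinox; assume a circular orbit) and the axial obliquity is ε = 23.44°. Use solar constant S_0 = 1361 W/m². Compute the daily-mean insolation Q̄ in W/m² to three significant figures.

Q̄ ≈ 256 W/m²

Solar longitude: L_s = 360° × (87 − 80)/365.25 = 6.899°.
sin δ = sin 23.44° × sin 6.899° = 0.04778, so δ = +2.739°.
cos h₀ = −tan(+58.3°) tan(+2.739°) = -0.0775, h₀ = 1.6483 rad.
Bracket: h₀ sin ϕ sin δ + cos ϕ cos δ sin h₀ = 1.6483×0.85081×0.04778 + 0.52547×0.99886×0.99700 = 0.067006 + 0.523296 = 0.590302.
Q̄ = (S_0/π) × [bracket] = (1361/π) × 0.590302 = 255.7 W/m².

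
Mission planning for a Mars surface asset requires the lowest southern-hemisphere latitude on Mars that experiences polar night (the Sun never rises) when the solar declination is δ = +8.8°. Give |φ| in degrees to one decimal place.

Polar night requires cos H₀ = −tan φ tan δ ≥ 1, i.e. tan φ tan δ ≤ −1.
The boundary is |tan φ| · |tan δ| = 1, so |φ| = 90° − |δ| = 90° − 8.8° = 81.2° in the southern hemisphere.

|φ| = 81.2°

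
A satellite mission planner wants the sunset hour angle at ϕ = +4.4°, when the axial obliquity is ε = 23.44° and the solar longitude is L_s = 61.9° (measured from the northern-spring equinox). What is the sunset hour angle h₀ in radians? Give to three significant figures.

Solar declination: sin δ = sin ε · sin L_s = sin 23.44° × sin 61.9° = 0.35090, so δ = +20.542°.
cos h₀ = −tan ϕ · tan δ = −tan(+4.4°) × tan(+20.542°) = -0.0288, so h₀ = 1.5996 rad = 91.65°.

h₀ = 1.60 rad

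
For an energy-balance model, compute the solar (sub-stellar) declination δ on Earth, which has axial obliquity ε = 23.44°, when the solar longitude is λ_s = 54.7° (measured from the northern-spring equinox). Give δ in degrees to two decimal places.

sin δ = sin ε · sin λ_s = sin 23.44° × sin 54.7° = 0.324650.
δ = arcsin(0.324650) = +18.94°.

δ = +18.94°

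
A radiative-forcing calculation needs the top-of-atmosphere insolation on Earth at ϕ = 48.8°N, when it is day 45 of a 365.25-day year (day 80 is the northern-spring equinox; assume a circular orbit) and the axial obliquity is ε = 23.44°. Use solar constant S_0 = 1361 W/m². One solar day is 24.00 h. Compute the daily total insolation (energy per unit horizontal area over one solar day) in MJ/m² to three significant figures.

Solar longitude: L_s = 360° × (45 − 80)/365.25 = -34.497°, i.e. -34.497° + 360° = 325.503°.
sin δ = sin 23.44° × sin 325.503° = -0.22529, so δ = -13.020°.
cos h₀ = −tan(+48.8°) tan(-13.020°) = 0.2641, h₀ = 1.3035 rad.
Bracket: h₀ sin ϕ sin δ + cos ϕ cos δ sin h₀ = 1.3035×0.75241×-0.22529 + 0.65869×0.97429×0.96448 = -0.220957 + 0.618960 = 0.398003.
Q̄ = (S_0/π) × [bracket] = (1361/π) × 0.398003 = 172.42 W/m².
Daily total = Q̄ × 24.00 h × 3600 s/h = 172.42 × 24.00 × 3600 / 10⁶ = 14.90 MJ/m².

14.9 MJ/m²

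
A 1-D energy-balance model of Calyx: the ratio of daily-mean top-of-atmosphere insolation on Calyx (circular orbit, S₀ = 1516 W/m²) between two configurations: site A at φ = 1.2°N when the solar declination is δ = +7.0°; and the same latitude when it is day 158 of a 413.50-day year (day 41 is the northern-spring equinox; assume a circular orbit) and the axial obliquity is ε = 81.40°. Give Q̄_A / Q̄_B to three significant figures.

Q̄_A / Q̄_B ≈ 3.50

— Configuration A (φ=+1.2°):
cos H₀ = −tan(+1.2°) tan(+7.000°) = -0.0026, H₀ = 1.5734 rad.
Bracket: H₀ sin φ sin δ + cos φ cos δ sin H₀ = 1.5734×0.02094×0.12187 + 0.99978×0.99255×1.00000 = 0.004015 + 0.992332 = 0.996347.
Q̄ = (S₀/π) × [bracket] = (1516/π) × 0.996347 = 480.80 W/m².
— Configuration B (φ=+1.2°):
Solar longitude: λ_s = 360° × (158 − 41)/413.50 = 101.862°.
sin δ = sin 81.40° × sin 101.862° = 0.96764, so δ = +75.385°.
cos H₀ = −tan(+1.2°) tan(+75.385°) = -0.0803, H₀ = 1.6512 rad.
Bracket: H₀ sin φ sin δ + cos φ cos δ sin H₀ = 1.6512×0.02094×0.96764 + 0.99978×0.25233×0.99677 = 0.033457 + 0.251460 = 0.284917.
Q̄ = (S₀/π) × [bracket] = (1516/π) × 0.284917 = 137.49 W/m².
Ratio Q̄_A / Q̄_B = 480.80 / 137.49 = 3.497.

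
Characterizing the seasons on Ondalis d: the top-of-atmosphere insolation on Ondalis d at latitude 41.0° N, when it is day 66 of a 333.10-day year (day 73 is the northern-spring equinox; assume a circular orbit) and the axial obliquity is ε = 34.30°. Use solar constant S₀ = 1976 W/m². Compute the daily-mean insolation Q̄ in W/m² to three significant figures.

Solar longitude: λ_s = 360° × (66 − 73)/333.10 = -7.565°, i.e. -7.565° + 360° = 352.435°.
sin δ = sin 34.30° × sin 352.435° = -0.07419, so δ = -4.255°.
cos H₀ = −tan(+41.0°) tan(-4.255°) = 0.0647, H₀ = 1.5061 rad.
Bracket: H₀ sin φ sin δ + cos φ cos δ sin H₀ = 1.5061×0.65606×-0.07419 + 0.75471×0.99724×0.99791 = -0.073307 + 0.751054 = 0.677747.
Q̄ = (S₀/π) × [bracket] = (1976/π) × 0.677747 = 426.3 W/m².

Q̄ ≈ 426 W/m²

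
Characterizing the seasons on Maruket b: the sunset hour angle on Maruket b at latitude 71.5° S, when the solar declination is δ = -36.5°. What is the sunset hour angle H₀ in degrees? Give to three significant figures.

H₀ = 180°

Sunrise equation: cos H₀ = −tan φ · tan δ = -2.2115 ≤ −1, so the host star never sets (polar day) and H₀ = π.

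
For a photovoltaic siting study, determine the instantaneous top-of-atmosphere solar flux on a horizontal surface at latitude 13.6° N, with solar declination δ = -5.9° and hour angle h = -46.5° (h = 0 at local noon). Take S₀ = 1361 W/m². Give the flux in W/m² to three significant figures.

873 W/m²

cos θ_z = sin φ sin δ + cos φ cos δ cos h = -0.024171 + 0.665510 = 0.641339.
Flux = S₀ · cos θ_z = 1361 × 0.641339 = 872.9 W/m².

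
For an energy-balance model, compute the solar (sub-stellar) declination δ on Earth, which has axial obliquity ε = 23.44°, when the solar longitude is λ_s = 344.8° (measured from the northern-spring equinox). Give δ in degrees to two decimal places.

δ = -5.99°

sin δ = sin ε · sin λ_s = sin 23.44° × sin 344.8° = -0.104296.
δ = arcsin(-0.104296) = -5.99°.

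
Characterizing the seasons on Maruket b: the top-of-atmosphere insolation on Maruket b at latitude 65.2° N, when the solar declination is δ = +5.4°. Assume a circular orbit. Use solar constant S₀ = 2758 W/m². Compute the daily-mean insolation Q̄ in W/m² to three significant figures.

Q̄ ≈ 492 W/m²

cos H₀ = −tan(+65.2°) tan(+5.400°) = -0.2046, H₀ = 1.7768 rad.
Bracket: H₀ sin φ sin δ + cos φ cos δ sin H₀ = 1.7768×0.90778×0.09411 + 0.41945×0.99556×0.97885 = 0.151794 + 0.408756 = 0.560550.
Q̄ = (S₀/π) × [bracket] = (2758/π) × 0.560550 = 492.1 W/m².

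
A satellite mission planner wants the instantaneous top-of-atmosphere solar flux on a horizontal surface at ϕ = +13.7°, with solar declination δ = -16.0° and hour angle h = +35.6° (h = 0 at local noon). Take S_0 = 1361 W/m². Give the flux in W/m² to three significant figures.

945 W/m²

cos θ_z = sin ϕ sin δ + cos ϕ cos δ cos h = -0.065281 + 0.759365 = 0.694084.
Flux = S_0 · cos θ_z = 1361 × 0.694084 = 944.6 W/m².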